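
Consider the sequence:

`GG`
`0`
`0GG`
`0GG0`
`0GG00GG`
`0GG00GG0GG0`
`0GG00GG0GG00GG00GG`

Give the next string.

0GG00GG0GG00GG00GG0GG00GG0GG0

This is a Fibonacci-style word recurrence s(k) = s(k−1)·s(k−2): e.g. 0·GG = 0GG.
Continuing: 0GG00GG0GG00GG00GG · 0GG00GG0GG0 gives term 8.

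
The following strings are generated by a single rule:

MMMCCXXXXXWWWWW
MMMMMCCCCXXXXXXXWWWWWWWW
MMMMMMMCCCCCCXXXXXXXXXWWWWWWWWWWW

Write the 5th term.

MMMMMMMMMMMCCCCCCCCCCXXXXXXXXXXXXXWWWWWWWWWWWWWWWWW

Each string has the form M^{2n+1} C^{2n} X^{2n+3} W^{3n+2} (n = 1, 2, …).
Setting n = 5 gives 11, 10, 13, 17 characters in each block.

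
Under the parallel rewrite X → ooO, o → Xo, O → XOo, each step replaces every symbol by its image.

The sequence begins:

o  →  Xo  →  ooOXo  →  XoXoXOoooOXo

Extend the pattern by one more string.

ooOXoooOXoooOXOoXoXoXoXOoooOXo

Rewriting each symbol of XoXoXOoooOXo: X→ooO, o→Xo, X→ooO, o→Xo, X→ooO, O→XOo, o→Xo, o→Xo, o→Xo, O→XOo, X→ooO, o→Xo, which concatenates to ooO Xo ooO Xo ooO XOo Xo Xo Xo XOo ooO Xo.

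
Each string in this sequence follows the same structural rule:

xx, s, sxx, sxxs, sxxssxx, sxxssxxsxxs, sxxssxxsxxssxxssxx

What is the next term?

This is a Fibonacci-style word recurrence s(k) = s(k−1)·s(k−2): e.g. s·xx = sxx.
The next term joins sxxssxxsxxssxxssxx and sxxssxxsxxs.

sxxssxxsxxssxxssxxsxxssxxsxxs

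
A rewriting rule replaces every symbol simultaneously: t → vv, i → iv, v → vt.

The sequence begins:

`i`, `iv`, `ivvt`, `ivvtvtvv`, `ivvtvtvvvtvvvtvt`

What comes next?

ivvtvtvvvtvvvtvtvtvvvtvtvtvvvtvv

Applying the rule to each of the 16 symbols of ivvtvtvvvtvvvtvt gives the pieces iv vt vt vv vt vv vt vt vt vv vt vt vt vv vt vv, which concatenate to the answer.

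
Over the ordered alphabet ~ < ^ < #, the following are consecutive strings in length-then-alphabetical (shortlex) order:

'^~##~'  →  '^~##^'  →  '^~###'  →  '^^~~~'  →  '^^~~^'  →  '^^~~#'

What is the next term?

The successor of ^^~~# increments the rightmost position that isn't already # and resets every position after it to ~.

^^~^~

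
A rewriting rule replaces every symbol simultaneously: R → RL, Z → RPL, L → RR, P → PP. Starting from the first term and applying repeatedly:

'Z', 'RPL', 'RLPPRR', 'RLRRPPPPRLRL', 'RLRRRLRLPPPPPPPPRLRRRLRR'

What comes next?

Replace each of the 24 characters of RLRRRLRLPPPPPPPPRLRRRLRR in place — RL RR RL RL RL RR RL RR PP PP PP PP PP PP PP PP RL RR RL RL RL RR RL RL — and concatenate.

RLRRRLRLRLRRRLRRPPPPPPPPPPPPPPPPRLRRRLRLRLRRRLRL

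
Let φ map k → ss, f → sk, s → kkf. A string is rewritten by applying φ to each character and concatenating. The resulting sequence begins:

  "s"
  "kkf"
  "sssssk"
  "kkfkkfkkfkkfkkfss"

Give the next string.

ssssskssssskssssskssssskssssskkkfkkf

Replace each of the 17 characters of kkfkkfkkfkkfkkfss in place — ss ss sk ss ss sk ss ss sk ss ss sk ss ss sk kkf kkf — and concatenate.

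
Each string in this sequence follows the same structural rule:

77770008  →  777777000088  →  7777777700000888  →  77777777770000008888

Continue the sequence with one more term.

Term n consists of 2n 7's, followed by n+1 0's, followed by n-1 8's, where the shown terms are n = 2, 3, 4, 5.
Setting n = 6 gives 12, 7, 5 characters in each block.

777777777777000000088888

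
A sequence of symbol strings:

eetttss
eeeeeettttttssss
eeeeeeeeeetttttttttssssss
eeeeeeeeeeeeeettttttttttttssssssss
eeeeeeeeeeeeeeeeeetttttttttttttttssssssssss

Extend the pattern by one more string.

Reading off run lengths: e runs 2, 6, 10, 14, 18; t runs 3, 6, 9, 12, 15; s runs 2, 4, 6, 8, 10 — each is linear in n (n = 1, 2, …).
At n = 6 the blocks have lengths 22, 18, 12.

eeeeeeeeeeeeeeeeeeeeeettttttttttttttttttssssssssssss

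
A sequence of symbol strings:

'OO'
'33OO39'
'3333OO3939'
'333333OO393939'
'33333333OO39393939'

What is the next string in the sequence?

Every step adds 33 to the front and 39 to the end of the previous string.
So the next term is 33·33333333OO39393939·39.

3333333333OO3939393939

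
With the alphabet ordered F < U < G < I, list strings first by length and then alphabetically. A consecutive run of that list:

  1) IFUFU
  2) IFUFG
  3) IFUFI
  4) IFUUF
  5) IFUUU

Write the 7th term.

IFUUI

Advancing 2 positions from IFUUU through IFUUU → IFUUG reaches term 7.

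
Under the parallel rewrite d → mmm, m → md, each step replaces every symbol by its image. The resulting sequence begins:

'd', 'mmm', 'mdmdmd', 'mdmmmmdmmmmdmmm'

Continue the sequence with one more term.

Rewriting the 15 symbols of mdmmmmdmmmmdmmm one by one yields md mmm md md md md mmm md md md md mmm md md md; concatenated:

mdmmmmdmdmdmdmmmmdmdmdmdmmmmdmdmd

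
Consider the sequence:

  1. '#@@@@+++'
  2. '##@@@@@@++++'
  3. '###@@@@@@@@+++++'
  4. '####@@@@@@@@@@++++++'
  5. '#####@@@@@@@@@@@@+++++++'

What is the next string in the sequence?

######@@@@@@@@@@@@@@++++++++

Each string has the form #^{n-1} @^{2n} +^{n+1}, where the shown terms are n = 2, 3, 4, 5, 6.
For the next term, n = 7, so the run lengths are 6, 14, 8.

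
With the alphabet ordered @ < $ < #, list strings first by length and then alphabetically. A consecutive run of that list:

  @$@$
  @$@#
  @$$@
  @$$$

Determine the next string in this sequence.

Treat @$$$ as a base-3 numeral over the given alphabet and add one, carrying through any trailing #'s.

@$$#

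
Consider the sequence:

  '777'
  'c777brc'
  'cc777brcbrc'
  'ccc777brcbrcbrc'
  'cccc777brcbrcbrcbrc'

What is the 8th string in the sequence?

s(k+1) = c·s(k)·brc, so each term gains c as a prefix and brc as a suffix.
From cccc777brcbrcbrcbrc, 3 further steps: cccc777brcbrcbrcbrc → ccccc777brcbrcbrcbrcbrc → cccccc777brcbrcbrcbrcbrcbrc → (answer).

ccccccc777brcbrcbrcbrcbrcbrcbrc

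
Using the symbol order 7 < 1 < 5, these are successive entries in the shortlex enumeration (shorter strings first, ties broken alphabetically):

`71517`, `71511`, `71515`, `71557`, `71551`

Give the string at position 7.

Stepping forward 2 times from 71551: 71551 → 71555, then the target.

75777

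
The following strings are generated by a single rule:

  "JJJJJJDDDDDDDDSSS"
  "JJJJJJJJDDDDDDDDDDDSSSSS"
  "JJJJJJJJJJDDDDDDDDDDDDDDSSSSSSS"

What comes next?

JJJJJJJJJJJJDDDDDDDDDDDDDDDDDSSSSSSSSS

Term n consists of 2n+2 J's, followed by 3n+2 D's, followed by 2n-1 S's, where the shown terms are n = 2, 3, 4.
At n = 5 the blocks have lengths 12, 17, 9.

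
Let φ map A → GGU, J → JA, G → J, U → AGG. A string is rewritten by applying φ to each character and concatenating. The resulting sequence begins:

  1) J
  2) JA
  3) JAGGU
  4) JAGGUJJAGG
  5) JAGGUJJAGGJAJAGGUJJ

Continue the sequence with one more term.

JAGGUJJAGGJAJAGGUJJJAGGUJAGGUJJAGGJAJA

Replace each of the 19 characters of JAGGUJJAGGJAJAGGUJJ in place — JA GGU J J AGG JA JA GGU J J JA GGU JA GGU J J AGG JA JA — and concatenate.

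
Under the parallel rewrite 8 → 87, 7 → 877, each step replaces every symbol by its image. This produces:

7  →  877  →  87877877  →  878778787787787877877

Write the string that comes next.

Replace each of the 21 characters of 878778787787787877877 in place — 87 877 87 877 877 87 877 87 877 877 87 877 877 87 877 87 877 877 87 877 877 — and concatenate.

8787787877877878778787787787877877878778787787787877877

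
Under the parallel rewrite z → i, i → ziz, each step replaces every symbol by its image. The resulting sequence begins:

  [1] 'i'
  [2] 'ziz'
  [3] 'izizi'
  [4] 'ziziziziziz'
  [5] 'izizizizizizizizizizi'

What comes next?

Rewriting the 21 symbols of izizizizizizizizizizi one by one yields ziz i ziz i ziz i ziz i ziz i ziz i ziz i ziz i ziz i ziz i ziz; concatenated:

ziziziziziziziziziziziziziziziziziziziziziz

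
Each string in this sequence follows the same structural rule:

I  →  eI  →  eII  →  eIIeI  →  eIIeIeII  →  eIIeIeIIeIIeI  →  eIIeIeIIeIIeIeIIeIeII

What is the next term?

Each term (from the third on) is the previous term followed by the one before it: term 3 = eI·I = eII.
The next term joins eIIeIeIIeIIeIeIIeIeII and eIIeIeIIeIIeI.

eIIeIeIIeIIeIeIIeIeIIeIIeIeIIeIIeI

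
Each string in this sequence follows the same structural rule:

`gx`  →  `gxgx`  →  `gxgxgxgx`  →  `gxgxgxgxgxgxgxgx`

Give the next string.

gxgxgxgxgxgxgxgxgxgxgxgxgxgxgxgx

Every step duplicates the string.
So the next term is two copies of gxgxgxgxgxgxgxgx.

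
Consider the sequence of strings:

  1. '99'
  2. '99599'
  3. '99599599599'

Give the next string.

99599599599599599599599

Every step duplicates the string with '5' between the halves.
One more doubling of 99599599599 gives the answer.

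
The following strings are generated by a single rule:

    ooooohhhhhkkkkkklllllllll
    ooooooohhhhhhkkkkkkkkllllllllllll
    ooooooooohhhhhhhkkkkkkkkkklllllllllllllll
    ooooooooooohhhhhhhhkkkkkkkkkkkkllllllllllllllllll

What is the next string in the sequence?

ooooooooooooohhhhhhhhhkkkkkkkkkkkkkklllllllllllllllllllll

Term n consists of 2n-1 o's, followed by n+2 h's, followed by 2n k's, followed by 3n l's, where the shown terms are n = 3, 4, 5, 6.
For the next term, n = 7, so the run lengths are 13, 9, 14, 21.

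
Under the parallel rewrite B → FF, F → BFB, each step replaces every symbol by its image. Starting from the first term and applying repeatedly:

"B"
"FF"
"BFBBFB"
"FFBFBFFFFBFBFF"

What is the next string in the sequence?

Replace each of the 14 characters of FFBFBFFFFBFBFF in place — BFB BFB FF BFB FF BFB BFB BFB BFB FF BFB FF BFB BFB — and concatenate.

BFBBFBFFBFBFFBFBBFBBFBBFBFFBFBFFBFBBFB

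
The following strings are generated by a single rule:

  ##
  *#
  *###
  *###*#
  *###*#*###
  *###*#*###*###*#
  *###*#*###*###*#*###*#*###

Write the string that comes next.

*###*#*###*###*#*###*#*###*###*#*###*###*#

This is a Fibonacci-style word recurrence s(k) = s(k−1)·s(k−2): e.g. *#·## = *###.
Continuing: *###*#*###*###*#*###*#*### · *###*#*###*###*# gives term 8.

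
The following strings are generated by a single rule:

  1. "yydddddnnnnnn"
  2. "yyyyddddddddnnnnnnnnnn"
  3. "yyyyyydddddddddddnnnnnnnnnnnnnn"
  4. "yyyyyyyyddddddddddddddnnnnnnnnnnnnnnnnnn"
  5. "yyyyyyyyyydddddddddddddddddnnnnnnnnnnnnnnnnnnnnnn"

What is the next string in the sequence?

yyyyyyyyyyyyddddddddddddddddddddnnnnnnnnnnnnnnnnnnnnnnnnnn

Each string has the form y^{2n} d^{3n+2} n^{4n+2} (n = 1, 2, …).
For the next term, n = 6, so the run lengths are 12, 20, 26.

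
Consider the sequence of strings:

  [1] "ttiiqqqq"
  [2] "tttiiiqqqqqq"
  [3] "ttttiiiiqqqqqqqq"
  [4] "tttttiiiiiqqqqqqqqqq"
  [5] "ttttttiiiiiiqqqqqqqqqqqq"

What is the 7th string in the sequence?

Reading off run lengths: t runs 2, 3, 4, 5, 6; i runs 2, 3, 4, 5, 6; q runs 4, 6, 8, 10, 12 — each is linear in n, where the shown terms are n = 2, 3, 4, 5, 6.
Setting n = 8 gives 8, 8, 16 characters in each block.

ttttttttiiiiiiiiqqqqqqqqqqqqqqqq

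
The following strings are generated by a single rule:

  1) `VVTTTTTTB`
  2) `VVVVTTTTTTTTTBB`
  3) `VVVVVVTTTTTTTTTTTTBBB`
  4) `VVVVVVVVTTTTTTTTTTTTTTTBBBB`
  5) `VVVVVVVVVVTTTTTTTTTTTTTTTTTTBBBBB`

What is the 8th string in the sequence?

Reading off run lengths: V runs 2, 4, 6, 8, 10; T runs 6, 9, 12, 15, 18; B runs 1, 2, 3, 4, 5 — each is linear in n (n = 1, 2, …).
For term 8, n = 8, so the run lengths are 16, 27, 8.

VVVVVVVVVVVVVVVVTTTTTTTTTTTTTTTTTTTTTTTTTTTBBBBBBBB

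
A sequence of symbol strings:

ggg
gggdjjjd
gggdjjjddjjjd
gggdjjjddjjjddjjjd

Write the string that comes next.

gggdjjjddjjjddjjjddjjjd

Every step adds djjjd to the end: s(k+1) = s(k)·djjjd.
So the next term is gggdjjjddjjjddjjjd·djjjd.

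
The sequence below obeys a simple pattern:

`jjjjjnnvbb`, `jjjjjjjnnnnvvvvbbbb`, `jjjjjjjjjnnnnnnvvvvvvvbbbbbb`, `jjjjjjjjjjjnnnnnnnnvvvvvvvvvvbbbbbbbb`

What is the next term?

jjjjjjjjjjjjjnnnnnnnnnnvvvvvvvvvvvvvbbbbbbbbbb

Each string has the form j^{2n+3} n^{2n} v^{3n-2} b^{2n} (n = 1, 2, …).
Setting n = 5 gives 13, 10, 13, 10 characters in each block.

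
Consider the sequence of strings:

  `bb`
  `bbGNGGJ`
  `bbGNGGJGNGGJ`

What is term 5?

Every step adds GNGGJ to the end: s(k+1) = s(k)·GNGGJ.
From bbGNGGJGNGGJ, 2 further steps: bbGNGGJGNGGJ → bbGNGGJGNGGJGNGGJ → (answer).

bbGNGGJGNGGJGNGGJGNGGJ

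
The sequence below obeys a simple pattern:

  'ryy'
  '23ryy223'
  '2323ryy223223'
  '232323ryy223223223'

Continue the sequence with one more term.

23232323ryy223223223223

Every step adds 23 to the front and 223 to the end of the previous string.
One more step from 232323ryy223223223 gives the answer.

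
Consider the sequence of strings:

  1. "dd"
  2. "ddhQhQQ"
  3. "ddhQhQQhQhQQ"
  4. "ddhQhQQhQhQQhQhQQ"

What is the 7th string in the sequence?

Each term is the previous one with hQhQQ appended.
From ddhQhQQhQhQQhQhQQ, 3 further steps: ddhQhQQhQhQQhQhQQ → ddhQhQQhQhQQhQhQQhQhQQ → ddhQhQQhQhQQhQhQQhQhQQhQhQQ → (answer).

ddhQhQQhQhQQhQhQQhQhQQhQhQQhQhQQ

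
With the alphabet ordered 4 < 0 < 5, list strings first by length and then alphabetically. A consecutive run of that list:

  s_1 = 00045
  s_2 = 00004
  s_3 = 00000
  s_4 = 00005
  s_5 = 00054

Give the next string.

The successor of 00054 increments the rightmost position that isn't already 5 and resets every position after it to 4.

00050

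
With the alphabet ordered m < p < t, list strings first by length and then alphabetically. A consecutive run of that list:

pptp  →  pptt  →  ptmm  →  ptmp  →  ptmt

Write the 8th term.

Continuing the enumeration 3 steps past ptmt: ptmt → ptpm → ptpp → (answer).

ptpt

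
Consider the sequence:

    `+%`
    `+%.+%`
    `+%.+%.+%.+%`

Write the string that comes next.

Each string is two copies of the previous one joined by '.'.
So the next term is two copies of +%.+%.+%.+% with '.' between the halves.

+%.+%.+%.+%.+%.+%.+%.+%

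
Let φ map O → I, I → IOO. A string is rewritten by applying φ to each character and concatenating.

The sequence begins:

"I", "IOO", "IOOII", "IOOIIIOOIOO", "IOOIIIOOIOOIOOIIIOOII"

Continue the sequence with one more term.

IOOIIIOOIOOIOOIIIOOIIIOOIIIOOIOOIOOIIIOOIOO

Applying the rule to each of the 21 symbols of IOOIIIOOIOOIOOIIIOOII gives the pieces IOO I I IOO IOO IOO I I IOO I I IOO I I IOO IOO IOO I I IOO IOO, which concatenate to the answer.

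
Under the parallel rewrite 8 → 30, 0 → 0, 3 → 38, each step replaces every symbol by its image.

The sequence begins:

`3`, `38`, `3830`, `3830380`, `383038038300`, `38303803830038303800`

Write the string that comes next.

383038038300383038003830380383000

φ(38303803830038303800) expands symbol-by-symbol to 38 30 38 0 38 30 0 38 30 38 0 0 38 30 38 0 38 30 0 0; joining the 20 pieces gives the next term.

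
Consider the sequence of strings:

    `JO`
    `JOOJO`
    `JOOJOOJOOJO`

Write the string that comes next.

s(k+1) = s(k)·O·s(k) — each term doubles the last with 'O' between the halves.
Doubling JOOJOOJOOJO with 'O' between the halves:

JOOJOOJOOJOOJOOJOOJOOJO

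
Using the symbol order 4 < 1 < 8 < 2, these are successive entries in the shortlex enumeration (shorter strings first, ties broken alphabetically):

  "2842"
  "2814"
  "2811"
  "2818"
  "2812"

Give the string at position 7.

Advancing 2 positions from 2812 through 2812 → 2884 reaches term 7.

2881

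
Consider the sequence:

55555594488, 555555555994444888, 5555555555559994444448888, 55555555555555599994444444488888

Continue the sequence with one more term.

The n-th term is 3n 5's then n-1 9's then 2n-2 4's then n 8's, where the shown terms are n = 2, 3, 4, 5.
At n = 6 the blocks have lengths 18, 5, 10, 6.

555555555555555555999994444444444888888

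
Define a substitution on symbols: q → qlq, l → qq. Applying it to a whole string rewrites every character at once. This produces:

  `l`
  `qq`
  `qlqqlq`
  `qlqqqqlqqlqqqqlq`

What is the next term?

Replace each of the 16 characters of qlqqqqlqqlqqqqlq in place — qlq qq qlq qlq qlq qlq qq qlq qlq qq qlq qlq qlq qlq qq qlq — and concatenate.

qlqqqqlqqlqqlqqlqqqqlqqlqqqqlqqlqqlqqlqqqqlq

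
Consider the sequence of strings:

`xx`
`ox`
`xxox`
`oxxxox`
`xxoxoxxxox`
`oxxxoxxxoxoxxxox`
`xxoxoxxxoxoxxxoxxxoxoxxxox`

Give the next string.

oxxxoxxxoxoxxxoxxxoxoxxxoxoxxxoxxxoxoxxxox

This is a Fibonacci-style word recurrence s(k) = s(k−2)·s(k−1): e.g. xx·ox = xxox.
The next term joins oxxxoxxxoxoxxxox and xxoxoxxxoxoxxxoxxxoxoxxxox.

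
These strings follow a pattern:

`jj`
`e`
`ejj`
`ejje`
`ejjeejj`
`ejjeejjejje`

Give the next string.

Each term (from the third on) is the previous term followed by the one before it: term 3 = e·jj = ejj.
Continuing: ejjeejjejje · ejjeejj gives term 7.

ejjeejjejjeejjeejj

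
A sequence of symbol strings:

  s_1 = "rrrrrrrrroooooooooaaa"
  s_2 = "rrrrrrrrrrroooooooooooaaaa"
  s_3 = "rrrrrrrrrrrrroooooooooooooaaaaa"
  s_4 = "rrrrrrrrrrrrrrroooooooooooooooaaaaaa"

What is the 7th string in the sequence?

Term n consists of 2n+3 r's, followed by 2n+3 o's, followed by n a's, where the shown terms are n = 3, 4, 5, 6.
For term 7, n = 9, so the run lengths are 21, 21, 9.

rrrrrrrrrrrrrrrrrrrrroooooooooooooooooooooaaaaaaaaa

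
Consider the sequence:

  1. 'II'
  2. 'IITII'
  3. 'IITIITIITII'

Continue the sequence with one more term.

Each string is two copies of the previous one joined by 'T'.
One more doubling of IITIITIITII gives the answer.

IITIITIITIITIITIITIITII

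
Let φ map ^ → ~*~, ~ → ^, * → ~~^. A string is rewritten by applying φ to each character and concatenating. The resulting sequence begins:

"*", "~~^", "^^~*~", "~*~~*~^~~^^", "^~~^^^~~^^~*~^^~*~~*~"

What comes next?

Rewriting the 21 symbols of ^~~^^^~~^^~*~^^~*~~*~ one by one yields ~*~ ^ ^ ~*~ ~*~ ~*~ ^ ^ ~*~ ~*~ ^ ~~^ ^ ~*~ ~*~ ^ ~~^ ^ ^ ~~^ ^; concatenated:

~*~^^~*~~*~~*~^^~*~~*~^~~^^~*~~*~^~~^^^~~^^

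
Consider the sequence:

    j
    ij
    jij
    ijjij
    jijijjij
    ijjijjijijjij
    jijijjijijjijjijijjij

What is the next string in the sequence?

Each term (from the third on) is the two preceding terms concatenated in order: term 3 = j·ij = jij.
The next term joins ijjijjijijjij and jijijjijijjijjijijjij.

ijjijjijijjijjijijjijijjijjijijjij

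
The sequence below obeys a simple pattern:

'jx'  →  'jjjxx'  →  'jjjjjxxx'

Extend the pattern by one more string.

The n-th term is 2n-1 j's then n x's (n = 1, 2, …).
At n = 4 the blocks have lengths 7, 4.

jjjjjjjxxxx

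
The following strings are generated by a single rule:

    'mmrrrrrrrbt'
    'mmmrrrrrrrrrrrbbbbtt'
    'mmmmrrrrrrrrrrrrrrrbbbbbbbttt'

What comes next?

mmmmmrrrrrrrrrrrrrrrrrrrbbbbbbbbbbtttt

The n-th term is n+1 m's then 4n+3 r's then 3n-2 b's then n t's (n = 1, 2, …).
For the next term, n = 4, so the run lengths are 5, 19, 10, 4.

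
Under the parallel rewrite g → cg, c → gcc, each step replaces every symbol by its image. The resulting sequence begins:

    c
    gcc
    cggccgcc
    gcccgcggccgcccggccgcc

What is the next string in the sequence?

Replace each of the 21 characters of gcccgcggccgcccggccgcc in place — cg gcc gcc gcc cg gcc cg cg gcc gcc cg gcc gcc gcc cg cg gcc gcc cg gcc gcc — and concatenate.

cggccgccgcccggcccgcggccgcccggccgccgcccgcggccgcccggccgcc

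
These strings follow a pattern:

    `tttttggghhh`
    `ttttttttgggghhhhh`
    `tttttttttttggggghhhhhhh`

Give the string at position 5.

tttttttttttttttttggggggghhhhhhhhhhh

The n-th term is 3n+2 t's then n+2 g's then 2n+1 h's (n = 1, 2, …).
Setting n = 5 gives 17, 7, 11 characters in each block.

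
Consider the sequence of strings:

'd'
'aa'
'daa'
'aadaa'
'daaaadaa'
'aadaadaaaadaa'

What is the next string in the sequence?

From term 3 onward, concatenate the second-to-last term with the last: d·aa = daa, aa·daa = aadaa, …
The next term joins daaaadaa and aadaadaaaadaa.

daaaadaaaadaadaaaadaa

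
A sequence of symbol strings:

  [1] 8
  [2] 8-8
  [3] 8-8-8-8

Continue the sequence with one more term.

8-8-8-8-8-8-8-8

s(k+1) = s(k)·-·s(k) — each term doubles the last with '-' between the halves.
So the next term is two copies of 8-8-8-8 with '-' between the halves.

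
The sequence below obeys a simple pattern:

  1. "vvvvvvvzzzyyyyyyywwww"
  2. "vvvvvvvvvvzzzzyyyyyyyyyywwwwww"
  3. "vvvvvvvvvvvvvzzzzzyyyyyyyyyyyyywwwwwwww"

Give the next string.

vvvvvvvvvvvvvvvvzzzzzzyyyyyyyyyyyyyyyywwwwwwwwww

Each string has the form v^{3n-2} z^{n} y^{3n-2} w^{2n-2}, where the shown terms are n = 3, 4, 5.
Setting n = 6 gives 16, 6, 16, 10 characters in each block.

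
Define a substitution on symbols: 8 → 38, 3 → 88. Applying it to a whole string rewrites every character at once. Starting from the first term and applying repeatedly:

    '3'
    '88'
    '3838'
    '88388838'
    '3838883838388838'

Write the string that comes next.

88388838383888388838883838388838

Applying the rule to each of the 16 symbols of 3838883838388838 gives the pieces 88 38 88 38 38 38 88 38 88 38 88 38 38 38 88 38, which concatenate to the answer.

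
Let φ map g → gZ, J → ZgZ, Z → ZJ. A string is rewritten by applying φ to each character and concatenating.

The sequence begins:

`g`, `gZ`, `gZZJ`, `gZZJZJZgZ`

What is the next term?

Expanding gZZJZJZgZ: g→gZ, Z→ZJ, Z→ZJ, J→ZgZ, Z→ZJ, J→ZgZ, Z→ZJ, g→gZ, Z→ZJ. Concatenated: gZ ZJ ZJ ZgZ ZJ ZgZ ZJ gZ ZJ.

gZZJZJZgZZJZgZZJgZZJ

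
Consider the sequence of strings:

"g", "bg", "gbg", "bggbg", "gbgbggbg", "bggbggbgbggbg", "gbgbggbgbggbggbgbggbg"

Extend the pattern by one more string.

bggbggbgbggbggbgbggbgbggbggbgbggbg

From term 3 onward, concatenate the second-to-last term with the last: g·bg = gbg, bg·gbg = bggbg, …
Continuing: bggbggbgbggbg · gbgbggbgbggbggbgbggbg gives term 8.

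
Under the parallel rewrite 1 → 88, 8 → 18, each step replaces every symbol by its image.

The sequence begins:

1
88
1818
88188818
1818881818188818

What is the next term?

Applying the rule to each of the 16 symbols of 1818881818188818 gives the pieces 88 18 88 18 18 18 88 18 88 18 88 18 18 18 88 18, which concatenate to the answer.

88188818181888188818881818188818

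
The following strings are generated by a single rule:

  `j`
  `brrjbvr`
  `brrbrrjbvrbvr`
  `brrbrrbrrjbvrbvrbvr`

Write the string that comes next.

brrbrrbrrbrrjbvrbvrbvrbvr

Every step adds brr to the front and bvr to the end of the previous string.
So the next term is brr·brrbrrbrrjbvrbvrbvr·bvr.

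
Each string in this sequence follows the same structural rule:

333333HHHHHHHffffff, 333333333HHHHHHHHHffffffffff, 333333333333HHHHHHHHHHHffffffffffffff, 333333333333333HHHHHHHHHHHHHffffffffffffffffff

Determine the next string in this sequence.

333333333333333333HHHHHHHHHHHHHHHffffffffffffffffffffff

The n-th term is 3n 3's then 2n+3 H's then 4n-2 f's, where the shown terms are n = 2, 3, 4, 5.
Setting n = 6 gives 18, 15, 22 characters in each block.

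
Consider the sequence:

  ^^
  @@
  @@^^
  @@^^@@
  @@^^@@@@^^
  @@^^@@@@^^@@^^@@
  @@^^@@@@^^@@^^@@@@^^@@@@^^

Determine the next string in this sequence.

@@^^@@@@^^@@^^@@@@^^@@@@^^@@^^@@@@^^@@^^@@

From term 3 onward, concatenate the last term with the second-to-last: @@·^^ = @@^^, @@^^·@@ = @@^^@@, …
Continuing: @@^^@@@@^^@@^^@@@@^^@@@@^^ · @@^^@@@@^^@@^^@@ gives term 8.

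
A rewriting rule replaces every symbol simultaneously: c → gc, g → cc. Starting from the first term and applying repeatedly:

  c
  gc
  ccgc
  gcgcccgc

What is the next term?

ccgcccgcgcgcccgc

Expanding gcgcccgc: g→cc, c→gc, g→cc, c→gc, c→gc, c→gc, g→cc, c→gc. Concatenated: cc gc cc gc gc gc cc gc.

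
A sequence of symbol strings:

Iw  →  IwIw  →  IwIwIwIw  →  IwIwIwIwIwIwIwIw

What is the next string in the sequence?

IwIwIwIwIwIwIwIwIwIwIwIwIwIwIwIw

Each string is two copies of the previous one concatenated.
One more doubling of IwIwIwIwIwIwIwIw gives the answer.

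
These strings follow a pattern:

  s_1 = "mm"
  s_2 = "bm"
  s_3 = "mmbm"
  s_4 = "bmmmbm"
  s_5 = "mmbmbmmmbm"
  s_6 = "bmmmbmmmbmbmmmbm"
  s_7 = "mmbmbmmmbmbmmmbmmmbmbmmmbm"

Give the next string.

From term 3 onward, concatenate the second-to-last term with the last: mm·bm = mmbm, bm·mmbm = bmmmbm, …
So term 8 is bmmmbmmmbmbmmmbm·mmbmbmmmbmbmmmbmmmbmbmmmbm.

bmmmbmmmbmbmmmbmmmbmbmmmbmbmmmbmmmbmbmmmbm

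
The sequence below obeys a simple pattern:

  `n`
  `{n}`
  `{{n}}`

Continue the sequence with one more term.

s(k+1) = {·s(k)·}, so each term gains { as a prefix and } as a suffix.
So the next term is {·{{n}}·}.

{{{n}}}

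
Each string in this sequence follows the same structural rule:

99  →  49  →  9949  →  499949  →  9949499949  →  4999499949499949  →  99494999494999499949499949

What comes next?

499949994949994999494999494999499949499949

This is a Fibonacci-style word recurrence s(k) = s(k−2)·s(k−1): e.g. 99·49 = 9949.
Continuing: 4999499949499949 · 99494999494999499949499949 gives term 8.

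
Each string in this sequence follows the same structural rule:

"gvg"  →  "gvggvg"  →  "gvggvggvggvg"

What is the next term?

Every step duplicates the string.
Doubling gvggvggvggvg:

gvggvggvggvggvggvggvggvg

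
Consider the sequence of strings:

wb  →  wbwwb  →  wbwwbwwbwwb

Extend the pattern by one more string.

Each string is two copies of the previous one joined by 'w'.
So the next term is two copies of wbwwbwwbwwb with 'w' between the halves.

wbwwbwwbwwbwwbwwbwwbwwb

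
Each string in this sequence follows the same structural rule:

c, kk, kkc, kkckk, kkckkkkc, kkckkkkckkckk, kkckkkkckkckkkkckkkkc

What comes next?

kkckkkkckkckkkkckkkkckkckkkkckkckk

Each term (from the third on) is the previous term followed by the one before it: term 3 = kk·c = kkc.
The next term joins kkckkkkckkckkkkckkkkc and kkckkkkckkckk.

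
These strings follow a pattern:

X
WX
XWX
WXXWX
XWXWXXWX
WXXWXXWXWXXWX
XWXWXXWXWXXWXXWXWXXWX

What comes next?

WXXWXXWXWXXWXXWXWXXWXWXXWXXWXWXXWX

This is a Fibonacci-style word recurrence s(k) = s(k−2)·s(k−1): e.g. X·WX = XWX.
So term 8 is WXXWXXWXWXXWX·XWXWXXWXWXXWXXWXWXXWX.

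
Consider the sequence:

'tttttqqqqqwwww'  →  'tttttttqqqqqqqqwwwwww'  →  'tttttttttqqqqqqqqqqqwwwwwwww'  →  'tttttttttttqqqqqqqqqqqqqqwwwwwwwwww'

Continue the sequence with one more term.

tttttttttttttqqqqqqqqqqqqqqqqqwwwwwwwwwwww

Reading off run lengths: t runs 5, 7, 9, 11; q runs 5, 8, 11, 14; w runs 4, 6, 8, 10 — each is linear in n, where the shown terms are n = 2, 3, 4, 5.
Setting n = 6 gives 13, 17, 12 characters in each block.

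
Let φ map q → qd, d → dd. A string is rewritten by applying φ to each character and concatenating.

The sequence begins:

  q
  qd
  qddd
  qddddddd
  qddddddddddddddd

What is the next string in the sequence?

Rewriting the 16 symbols of qddddddddddddddd one by one yields qd dd dd dd dd dd dd dd dd dd dd dd dd dd dd dd; concatenated:

qddddddddddddddddddddddddddddddd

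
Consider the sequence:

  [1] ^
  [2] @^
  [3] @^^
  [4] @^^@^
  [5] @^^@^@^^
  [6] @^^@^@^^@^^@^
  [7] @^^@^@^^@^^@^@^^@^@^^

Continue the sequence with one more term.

This is a Fibonacci-style word recurrence s(k) = s(k−1)·s(k−2): e.g. @^·^ = @^^.
Continuing: @^^@^@^^@^^@^@^^@^@^^ · @^^@^@^^@^^@^ gives term 8.

@^^@^@^^@^^@^@^^@^@^^@^^@^@^^@^^@^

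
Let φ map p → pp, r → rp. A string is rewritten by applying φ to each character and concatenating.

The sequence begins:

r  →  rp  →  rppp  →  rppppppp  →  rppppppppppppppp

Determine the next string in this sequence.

Replace each of the 16 characters of rppppppppppppppp in place — rp pp pp pp pp pp pp pp pp pp pp pp pp pp pp pp — and concatenate.

rppppppppppppppppppppppppppppppp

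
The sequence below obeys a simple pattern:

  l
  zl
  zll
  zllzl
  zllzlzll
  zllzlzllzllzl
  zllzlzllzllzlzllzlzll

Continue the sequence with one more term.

zllzlzllzllzlzllzlzllzllzlzllzllzl

This is a Fibonacci-style word recurrence s(k) = s(k−1)·s(k−2): e.g. zl·l = zll.
Continuing: zllzlzllzllzlzllzlzll · zllzlzllzllzl gives term 8.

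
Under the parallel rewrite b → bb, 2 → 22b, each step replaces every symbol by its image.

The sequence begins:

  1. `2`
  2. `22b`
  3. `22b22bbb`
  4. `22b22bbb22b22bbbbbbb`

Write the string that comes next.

22b22bbb22b22bbbbbbb22b22bbb22b22bbbbbbbbbbbbbbb

Replace each of the 20 characters of 22b22bbb22b22bbbbbbb in place — 22b 22b bb 22b 22b bb bb bb 22b 22b bb 22b 22b bb bb bb bb bb bb bb — and concatenate.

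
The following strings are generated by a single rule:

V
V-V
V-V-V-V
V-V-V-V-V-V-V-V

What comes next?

Each string is two copies of the previous one joined by '-'.
Doubling V-V-V-V-V-V-V-V with '-' between the halves:

V-V-V-V-V-V-V-V-V-V-V-V-V-V-V-V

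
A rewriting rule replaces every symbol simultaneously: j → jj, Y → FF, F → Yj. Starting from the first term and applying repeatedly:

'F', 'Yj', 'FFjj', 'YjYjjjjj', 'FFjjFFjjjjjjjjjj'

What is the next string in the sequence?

Applying the rule to each of the 16 symbols of FFjjFFjjjjjjjjjj gives the pieces Yj Yj jj jj Yj Yj jj jj jj jj jj jj jj jj jj jj, which concatenate to the answer.

YjYjjjjjYjYjjjjjjjjjjjjjjjjjjjjj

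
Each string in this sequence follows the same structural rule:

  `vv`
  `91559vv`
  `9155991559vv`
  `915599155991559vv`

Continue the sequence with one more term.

Every step adds 91559 at the front: s(k+1) = 91559·s(k).
One more step from 915599155991559vv gives the answer.

91559915599155991559vv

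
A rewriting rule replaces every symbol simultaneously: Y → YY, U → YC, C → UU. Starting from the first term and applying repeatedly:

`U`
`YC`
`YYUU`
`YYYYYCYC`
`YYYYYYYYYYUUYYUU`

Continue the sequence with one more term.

YYYYYYYYYYYYYYYYYYYYYCYCYYYYYCYC

Applying the rule to each of the 16 symbols of YYYYYYYYYYUUYYUU gives the pieces YY YY YY YY YY YY YY YY YY YY YC YC YY YY YC YC, which concatenate to the answer.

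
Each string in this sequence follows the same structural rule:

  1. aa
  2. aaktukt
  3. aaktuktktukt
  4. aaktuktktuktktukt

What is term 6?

Each term is the previous one with ktukt appended.
From aaktuktktuktktukt, 2 further steps: aaktuktktuktktukt → aaktuktktuktktuktktukt → (answer).

aaktuktktuktktuktktuktktukt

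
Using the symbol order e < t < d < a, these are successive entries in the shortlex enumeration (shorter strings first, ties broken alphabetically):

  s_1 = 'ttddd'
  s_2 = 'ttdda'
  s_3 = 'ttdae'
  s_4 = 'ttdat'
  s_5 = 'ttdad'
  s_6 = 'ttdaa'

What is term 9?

ttaed

Continuing the enumeration 3 steps past ttdaa: ttdaa → ttaee → ttaet → (answer).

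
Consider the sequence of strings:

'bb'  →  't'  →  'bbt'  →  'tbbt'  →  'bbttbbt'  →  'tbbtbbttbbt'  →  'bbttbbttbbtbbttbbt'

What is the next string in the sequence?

Each term (from the third on) is the two preceding terms concatenated in order: term 3 = bb·t = bbt.
Continuing: tbbtbbttbbt · bbttbbttbbtbbttbbt gives term 8.

tbbtbbttbbtbbttbbttbbtbbttbbt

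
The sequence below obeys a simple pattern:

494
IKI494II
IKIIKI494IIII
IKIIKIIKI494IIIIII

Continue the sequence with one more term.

Every step adds IKI to the front and II to the end of the previous string.
So the next term is IKI·IKIIKIIKI494IIIIII·II.

IKIIKIIKIIKI494IIIIIIII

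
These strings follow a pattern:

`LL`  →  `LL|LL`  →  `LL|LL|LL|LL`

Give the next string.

LL|LL|LL|LL|LL|LL|LL|LL

Each string is two copies of the previous one joined by '|'.
One more doubling of LL|LL|LL|LL gives the answer.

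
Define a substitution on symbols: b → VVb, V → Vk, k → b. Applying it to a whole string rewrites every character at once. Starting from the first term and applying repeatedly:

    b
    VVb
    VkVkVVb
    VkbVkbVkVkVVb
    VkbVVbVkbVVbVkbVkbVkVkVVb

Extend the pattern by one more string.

Rewriting the 25 symbols of VkbVVbVkbVVbVkbVkbVkVkVVb one by one yields Vk b VVb Vk Vk VVb Vk b VVb Vk Vk VVb Vk b VVb Vk b VVb Vk b Vk b Vk Vk VVb; concatenated:

VkbVVbVkVkVVbVkbVVbVkVkVVbVkbVVbVkbVVbVkbVkbVkVkVVb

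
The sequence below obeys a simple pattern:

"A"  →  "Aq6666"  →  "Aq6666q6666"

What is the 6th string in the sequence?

Aq6666q6666q6666q6666q6666

Each term is the previous one with q6666 appended.
From Aq6666q6666, 3 further steps: Aq6666q6666 → Aq6666q6666q6666 → Aq6666q6666q6666q6666 → (answer).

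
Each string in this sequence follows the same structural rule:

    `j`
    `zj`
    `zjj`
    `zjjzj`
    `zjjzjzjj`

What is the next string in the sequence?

zjjzjzjjzjjzj

Each term (from the third on) is the previous term followed by the one before it: term 3 = zj·j = zjj.
Continuing: zjjzjzjj · zjjzj gives term 6.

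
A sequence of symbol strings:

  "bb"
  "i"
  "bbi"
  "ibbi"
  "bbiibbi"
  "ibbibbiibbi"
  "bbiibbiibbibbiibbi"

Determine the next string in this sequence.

ibbibbiibbibbiibbiibbibbiibbi

This is a Fibonacci-style word recurrence s(k) = s(k−2)·s(k−1): e.g. bb·i = bbi.
So term 8 is ibbibbiibbi·bbiibbiibbibbiibbi.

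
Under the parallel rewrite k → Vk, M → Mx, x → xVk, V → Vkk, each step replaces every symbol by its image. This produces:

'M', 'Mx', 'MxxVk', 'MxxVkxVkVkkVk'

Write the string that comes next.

Replace each of the 13 characters of MxxVkxVkVkkVk in place — Mx xVk xVk Vkk Vk xVk Vkk Vk Vkk Vk Vk Vkk Vk — and concatenate.

MxxVkxVkVkkVkxVkVkkVkVkkVkVkVkkVk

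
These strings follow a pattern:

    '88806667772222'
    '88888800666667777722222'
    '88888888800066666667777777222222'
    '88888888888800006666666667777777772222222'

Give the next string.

88888888888888800000666666666667777777777722222222

Each string has the form 8^{3n} 0^{n} 6^{2n+1} 7^{2n+1} 2^{n+3} (n = 1, 2, …).
For the next term, n = 5, so the run lengths are 15, 5, 11, 11, 8.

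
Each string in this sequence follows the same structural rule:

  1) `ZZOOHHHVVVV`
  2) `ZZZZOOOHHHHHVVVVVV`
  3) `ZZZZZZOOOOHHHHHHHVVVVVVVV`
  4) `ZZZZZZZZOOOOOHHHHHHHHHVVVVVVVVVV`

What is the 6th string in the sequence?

Term n consists of 2n Z's, followed by n+1 O's, followed by 2n+1 H's, followed by 2n+2 V's (n = 1, 2, …).
At n = 6 the blocks have lengths 12, 7, 13, 14.

ZZZZZZZZZZZZOOOOOOOHHHHHHHHHHHHHVVVVVVVVVVVVVV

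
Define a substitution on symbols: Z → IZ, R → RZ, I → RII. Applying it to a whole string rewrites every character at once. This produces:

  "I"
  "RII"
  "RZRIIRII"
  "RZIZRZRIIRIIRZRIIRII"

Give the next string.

Applying the rule to each of the 20 symbols of RZIZRZRIIRIIRZRIIRII gives the pieces RZ IZ RII IZ RZ IZ RZ RII RII RZ RII RII RZ IZ RZ RII RII RZ RII RII, which concatenate to the answer.

RZIZRIIIZRZIZRZRIIRIIRZRIIRIIRZIZRZRIIRIIRZRIIRII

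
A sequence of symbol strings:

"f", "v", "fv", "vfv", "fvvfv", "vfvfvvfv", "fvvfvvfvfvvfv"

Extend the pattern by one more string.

vfvfvvfvfvvfvvfvfvvfv

Each term (from the third on) is the two preceding terms concatenated in order: term 3 = f·v = fv.
Continuing: vfvfvvfv · fvvfvvfvfvvfv gives term 8.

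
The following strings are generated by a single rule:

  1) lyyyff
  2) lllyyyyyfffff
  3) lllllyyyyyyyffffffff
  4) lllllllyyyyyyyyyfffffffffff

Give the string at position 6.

lllllllllllyyyyyyyyyyyyyfffffffffffffffff

The n-th term is 2n-1 l's then 2n+1 y's then 3n-1 f's (n = 1, 2, …).
At n = 6 the blocks have lengths 11, 13, 17.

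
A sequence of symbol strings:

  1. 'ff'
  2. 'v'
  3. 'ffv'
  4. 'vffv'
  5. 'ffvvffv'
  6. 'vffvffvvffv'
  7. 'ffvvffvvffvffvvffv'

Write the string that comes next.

From term 3 onward, concatenate the second-to-last term with the last: ff·v = ffv, v·ffv = vffv, …
The next term joins vffvffvvffv and ffvvffvvffvffvvffv.

vffvffvvffvffvvffvvffvffvvffv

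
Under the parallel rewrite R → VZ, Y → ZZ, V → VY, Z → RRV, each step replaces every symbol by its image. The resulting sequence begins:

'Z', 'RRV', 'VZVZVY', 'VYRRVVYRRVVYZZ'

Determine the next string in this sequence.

Applying the rule to each of the 14 symbols of VYRRVVYRRVVYZZ gives the pieces VY ZZ VZ VZ VY VY ZZ VZ VZ VY VY ZZ RRV RRV, which concatenate to the answer.

VYZZVZVZVYVYZZVZVZVYVYZZRRVRRV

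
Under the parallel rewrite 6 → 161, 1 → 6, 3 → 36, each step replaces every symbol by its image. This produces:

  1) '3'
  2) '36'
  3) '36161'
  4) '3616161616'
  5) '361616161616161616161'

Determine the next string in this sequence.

Rewriting the 21 symbols of 361616161616161616161 one by one yields 36 161 6 161 6 161 6 161 6 161 6 161 6 161 6 161 6 161 6 161 6; concatenated:

361616161616161616161616161616161616161616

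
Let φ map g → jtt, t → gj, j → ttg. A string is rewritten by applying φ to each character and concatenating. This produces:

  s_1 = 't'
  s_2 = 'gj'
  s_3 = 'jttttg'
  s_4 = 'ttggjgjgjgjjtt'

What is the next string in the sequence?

Applying the rule to each of the 14 symbols of ttggjgjgjgjjtt gives the pieces gj gj jtt jtt ttg jtt ttg jtt ttg jtt ttg ttg gj gj, which concatenate to the answer.

gjgjjttjttttgjttttgjttttgjttttgttggjgj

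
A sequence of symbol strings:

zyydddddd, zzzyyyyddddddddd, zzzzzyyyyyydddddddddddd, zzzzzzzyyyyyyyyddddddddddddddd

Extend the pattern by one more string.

The n-th term is 2n-1 z's then 2n y's then 3n+3 d's (n = 1, 2, …).
For the next term, n = 5, so the run lengths are 9, 10, 18.

zzzzzzzzzyyyyyyyyyydddddddddddddddddd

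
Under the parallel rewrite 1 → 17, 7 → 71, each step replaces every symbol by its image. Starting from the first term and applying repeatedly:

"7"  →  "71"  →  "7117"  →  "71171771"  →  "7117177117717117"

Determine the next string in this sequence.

Rewriting the 16 symbols of 7117177117717117 one by one yields 71 17 17 71 17 71 71 17 17 71 71 17 71 17 17 71; concatenated:

71171771177171171771711771171771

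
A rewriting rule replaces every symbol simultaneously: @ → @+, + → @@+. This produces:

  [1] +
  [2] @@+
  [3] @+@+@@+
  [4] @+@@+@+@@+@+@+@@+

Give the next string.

Replace each of the 17 characters of @+@@+@+@@+@+@+@@+ in place — @+ @@+ @+ @+ @@+ @+ @@+ @+ @+ @@+ @+ @@+ @+ @@+ @+ @+ @@+ — and concatenate.

@+@@+@+@+@@+@+@@+@+@+@@+@+@@+@+@@+@+@+@@+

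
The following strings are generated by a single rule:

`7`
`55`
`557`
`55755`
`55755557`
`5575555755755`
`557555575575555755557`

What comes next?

From term 3 onward, concatenate the last term with the second-to-last: 55·7 = 557, 557·55 = 55755, …
Continuing: 557555575575555755557 · 5575555755755 gives term 8.

5575555755755557555575575555755755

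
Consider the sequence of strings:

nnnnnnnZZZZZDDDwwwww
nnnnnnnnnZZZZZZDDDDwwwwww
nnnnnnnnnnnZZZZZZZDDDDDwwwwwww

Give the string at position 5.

Each string has the form n^{2n+1} Z^{n+2} D^{n} w^{n+2}, where the shown terms are n = 3, 4, 5.
For term 5, n = 7, so the run lengths are 15, 9, 7, 9.

nnnnnnnnnnnnnnnZZZZZZZZZDDDDDDDwwwwwwwww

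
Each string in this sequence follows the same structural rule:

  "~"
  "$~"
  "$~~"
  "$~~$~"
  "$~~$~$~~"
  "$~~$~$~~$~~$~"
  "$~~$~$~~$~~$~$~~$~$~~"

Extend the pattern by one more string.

$~~$~$~~$~~$~$~~$~$~~$~~$~$~~$~~$~

Each term (from the third on) is the previous term followed by the one before it: term 3 = $~·~ = $~~.
Continuing: $~~$~$~~$~~$~$~~$~$~~ · $~~$~$~~$~~$~ gives term 8.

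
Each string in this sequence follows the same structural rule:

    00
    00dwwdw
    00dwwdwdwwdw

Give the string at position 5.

00dwwdwdwwdwdwwdwdwwdw

Each term is the previous one with dwwdw appended.
From 00dwwdwdwwdw, 2 further steps: 00dwwdwdwwdw → 00dwwdwdwwdwdwwdw → (answer).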